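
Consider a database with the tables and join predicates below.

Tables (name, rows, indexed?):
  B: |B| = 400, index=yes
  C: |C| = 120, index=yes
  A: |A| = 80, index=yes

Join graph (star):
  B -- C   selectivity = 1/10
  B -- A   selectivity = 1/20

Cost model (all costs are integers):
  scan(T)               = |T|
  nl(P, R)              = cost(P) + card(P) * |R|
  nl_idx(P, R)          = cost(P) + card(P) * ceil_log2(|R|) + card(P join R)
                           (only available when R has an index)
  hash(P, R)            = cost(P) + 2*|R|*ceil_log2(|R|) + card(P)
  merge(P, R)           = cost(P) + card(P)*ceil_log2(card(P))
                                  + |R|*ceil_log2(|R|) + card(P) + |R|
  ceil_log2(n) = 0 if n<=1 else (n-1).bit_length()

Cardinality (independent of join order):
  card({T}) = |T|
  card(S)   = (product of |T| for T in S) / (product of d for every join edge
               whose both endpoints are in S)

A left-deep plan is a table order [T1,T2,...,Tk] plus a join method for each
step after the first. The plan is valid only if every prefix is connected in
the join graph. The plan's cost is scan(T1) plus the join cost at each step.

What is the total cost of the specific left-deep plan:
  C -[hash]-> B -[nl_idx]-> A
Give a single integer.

step 1: scan C: cost=120, card=120
step 2: join B via hash
    card(P join B) = 120*400/(10) = 4800
    cost = 120 + 2*400*9 + 120 = 7440
step 3: join A via nl_idx
    card(P join A) = 4800*80/(20) = 19200
    cost = 7440 + 4800*7 + 19200 = 60240

60240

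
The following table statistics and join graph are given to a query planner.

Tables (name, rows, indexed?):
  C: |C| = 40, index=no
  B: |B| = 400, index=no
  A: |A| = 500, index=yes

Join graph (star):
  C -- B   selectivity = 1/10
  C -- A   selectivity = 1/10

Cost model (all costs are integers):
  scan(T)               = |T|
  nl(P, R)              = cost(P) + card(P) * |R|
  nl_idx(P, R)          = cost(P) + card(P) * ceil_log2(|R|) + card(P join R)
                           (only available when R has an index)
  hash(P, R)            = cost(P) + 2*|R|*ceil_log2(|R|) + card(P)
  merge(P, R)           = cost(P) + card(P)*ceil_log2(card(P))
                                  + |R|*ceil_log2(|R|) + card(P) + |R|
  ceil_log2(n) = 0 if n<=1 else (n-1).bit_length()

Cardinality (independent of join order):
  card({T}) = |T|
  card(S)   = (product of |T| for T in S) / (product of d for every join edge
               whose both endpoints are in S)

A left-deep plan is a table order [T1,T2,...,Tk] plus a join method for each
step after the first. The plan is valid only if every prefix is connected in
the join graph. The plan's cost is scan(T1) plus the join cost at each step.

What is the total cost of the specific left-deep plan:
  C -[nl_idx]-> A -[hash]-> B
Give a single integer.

step 1: scan C: cost=40, card=40
step 2: join A via nl_idx
    card(P join A) = 40*500/(10) = 2000
    cost = 40 + 40*9 + 2000 = 2400
step 3: join B via hash
    card(P join B) = 2000*400/(10) = 80000
    cost = 2400 + 2*400*9 + 2000 = 11600

11600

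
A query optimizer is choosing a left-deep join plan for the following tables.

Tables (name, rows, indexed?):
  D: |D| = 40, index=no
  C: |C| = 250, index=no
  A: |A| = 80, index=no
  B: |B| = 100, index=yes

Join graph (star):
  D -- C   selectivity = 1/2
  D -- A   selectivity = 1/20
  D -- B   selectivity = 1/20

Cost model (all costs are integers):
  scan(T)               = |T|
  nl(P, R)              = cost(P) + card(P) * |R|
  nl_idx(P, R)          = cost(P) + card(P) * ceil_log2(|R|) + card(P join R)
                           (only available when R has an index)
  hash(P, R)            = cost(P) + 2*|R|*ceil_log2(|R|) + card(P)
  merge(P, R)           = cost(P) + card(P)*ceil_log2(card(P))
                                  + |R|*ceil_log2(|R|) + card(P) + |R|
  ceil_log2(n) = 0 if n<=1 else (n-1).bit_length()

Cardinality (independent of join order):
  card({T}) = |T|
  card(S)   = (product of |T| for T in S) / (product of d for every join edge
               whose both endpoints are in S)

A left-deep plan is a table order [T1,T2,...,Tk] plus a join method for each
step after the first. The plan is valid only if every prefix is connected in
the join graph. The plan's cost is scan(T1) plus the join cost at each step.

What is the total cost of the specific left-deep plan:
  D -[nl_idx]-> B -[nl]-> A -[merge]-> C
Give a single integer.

step 1: scan D: cost=40, card=40
step 2: join B via nl_idx
    card(P join B) = 40*100/(20) = 200
    cost = 40 + 40*7 + 200 = 520
step 3: join A via nl
    card(P join A) = 200*80/(20) = 800
    cost = 520 + 200*80 = 16520
step 4: join C via merge
    card(P join C) = 800*250/(2) = 100000
    cost = 16520 + 800*10 + 250*8 + 800 + 250 = 27570

27570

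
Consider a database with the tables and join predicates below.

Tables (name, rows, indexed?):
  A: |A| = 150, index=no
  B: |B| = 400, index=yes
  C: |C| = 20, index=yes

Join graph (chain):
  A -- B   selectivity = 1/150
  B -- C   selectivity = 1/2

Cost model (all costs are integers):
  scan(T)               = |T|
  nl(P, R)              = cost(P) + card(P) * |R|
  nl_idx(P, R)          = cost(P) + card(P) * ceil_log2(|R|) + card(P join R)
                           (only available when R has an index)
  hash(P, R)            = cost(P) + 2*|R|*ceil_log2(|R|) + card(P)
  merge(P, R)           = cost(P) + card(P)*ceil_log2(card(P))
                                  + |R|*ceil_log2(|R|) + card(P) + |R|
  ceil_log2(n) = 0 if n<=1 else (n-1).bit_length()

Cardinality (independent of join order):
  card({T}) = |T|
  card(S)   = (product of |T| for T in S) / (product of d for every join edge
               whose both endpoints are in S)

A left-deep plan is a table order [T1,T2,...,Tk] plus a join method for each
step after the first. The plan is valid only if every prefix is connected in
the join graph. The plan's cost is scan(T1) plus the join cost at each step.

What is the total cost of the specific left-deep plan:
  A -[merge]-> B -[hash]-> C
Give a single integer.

6100

step 1: scan A: cost=150, card=150
step 2: join B via merge
    card(P join B) = 150*400/(150) = 400
    cost = 150 + 150*8 + 400*9 + 150 + 400 = 5500
step 3: join C via hash
    card(P join C) = 400*20/(2) = 4000
    cost = 5500 + 2*20*5 + 400 = 6100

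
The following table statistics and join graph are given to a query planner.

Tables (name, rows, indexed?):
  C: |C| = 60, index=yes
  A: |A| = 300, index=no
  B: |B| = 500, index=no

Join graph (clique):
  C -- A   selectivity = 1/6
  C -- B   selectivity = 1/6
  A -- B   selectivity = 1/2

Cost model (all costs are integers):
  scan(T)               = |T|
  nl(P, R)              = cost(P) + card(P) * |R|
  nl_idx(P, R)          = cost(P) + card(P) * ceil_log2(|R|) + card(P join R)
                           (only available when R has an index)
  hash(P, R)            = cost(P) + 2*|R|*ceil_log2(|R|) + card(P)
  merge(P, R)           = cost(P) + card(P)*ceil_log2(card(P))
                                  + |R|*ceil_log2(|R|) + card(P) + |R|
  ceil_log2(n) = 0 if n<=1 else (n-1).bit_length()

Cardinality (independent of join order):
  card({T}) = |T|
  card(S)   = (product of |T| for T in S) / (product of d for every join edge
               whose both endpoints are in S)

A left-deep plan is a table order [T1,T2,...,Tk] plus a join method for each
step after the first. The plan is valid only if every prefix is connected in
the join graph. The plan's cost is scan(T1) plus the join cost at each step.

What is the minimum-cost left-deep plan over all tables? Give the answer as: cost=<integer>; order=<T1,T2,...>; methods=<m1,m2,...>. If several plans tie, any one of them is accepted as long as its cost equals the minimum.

Selinger DP (subsets sized 1..n):
  {C}: scan cost=60, card=60
  {A}: scan cost=300, card=300
  {B}: scan cost=500, card=500
  {AC}: card=3000; try (C,hash)→1320, (A,merge)→3480, (C,merge)→3720, (C,nl_idx)→5100, (A,hash)→5520, (A,nl)→18060 …(+1); best=1320 via (C,hash)
  {BC}: card=5000; try (C,hash)→1720, (B,merge)→5480, (C,merge)→5920, (C,nl_idx)→8500, (B,hash)→9120, (B,nl)→30060 …(+1); best=1720 via (C,hash)
  {AB}: card=75000; try (A,hash)→6400, (B,merge)→8300, (A,merge)→8500, (B,hash)→9600, (B,nl)→150300, (A,nl)→150500; best=6400 via (A,hash)
  {ABC}: card=125000; try (A,hash)→12120, (B,hash)→13320, (B,merge)→45320, (A,merge)→74720, (C,hash)→82120, (C,nl_idx)→581400 …(+4); best=12120 via (A,hash)

cost=12120; order=B,C,A; methods=hash,hash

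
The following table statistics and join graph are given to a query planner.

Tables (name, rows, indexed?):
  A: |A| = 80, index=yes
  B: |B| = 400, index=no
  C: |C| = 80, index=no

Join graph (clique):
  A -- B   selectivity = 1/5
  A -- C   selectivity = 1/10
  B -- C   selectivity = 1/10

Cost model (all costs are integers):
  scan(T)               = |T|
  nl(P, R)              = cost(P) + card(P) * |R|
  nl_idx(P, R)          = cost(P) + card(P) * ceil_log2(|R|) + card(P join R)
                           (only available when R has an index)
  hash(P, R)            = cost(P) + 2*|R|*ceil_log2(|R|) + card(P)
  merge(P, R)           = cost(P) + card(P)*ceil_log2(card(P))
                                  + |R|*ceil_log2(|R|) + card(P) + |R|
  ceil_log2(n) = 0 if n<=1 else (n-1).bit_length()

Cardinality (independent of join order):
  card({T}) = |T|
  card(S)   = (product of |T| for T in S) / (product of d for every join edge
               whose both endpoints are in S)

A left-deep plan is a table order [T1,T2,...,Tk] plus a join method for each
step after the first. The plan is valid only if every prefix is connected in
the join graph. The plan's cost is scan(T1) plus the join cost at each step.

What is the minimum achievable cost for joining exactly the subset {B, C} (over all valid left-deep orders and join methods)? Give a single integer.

Selinger DP over subsets of {B,C}:
  {B}: scan cost=400, card=400
  {C}: scan cost=80, card=80
  {BC}: card=3200; try (C,hash)→1920, (B,merge)→4720, (C,merge)→5040, (B,hash)→7360, (B,nl)→32080, (C,nl)→32400; best=1920 via (C,hash)

1920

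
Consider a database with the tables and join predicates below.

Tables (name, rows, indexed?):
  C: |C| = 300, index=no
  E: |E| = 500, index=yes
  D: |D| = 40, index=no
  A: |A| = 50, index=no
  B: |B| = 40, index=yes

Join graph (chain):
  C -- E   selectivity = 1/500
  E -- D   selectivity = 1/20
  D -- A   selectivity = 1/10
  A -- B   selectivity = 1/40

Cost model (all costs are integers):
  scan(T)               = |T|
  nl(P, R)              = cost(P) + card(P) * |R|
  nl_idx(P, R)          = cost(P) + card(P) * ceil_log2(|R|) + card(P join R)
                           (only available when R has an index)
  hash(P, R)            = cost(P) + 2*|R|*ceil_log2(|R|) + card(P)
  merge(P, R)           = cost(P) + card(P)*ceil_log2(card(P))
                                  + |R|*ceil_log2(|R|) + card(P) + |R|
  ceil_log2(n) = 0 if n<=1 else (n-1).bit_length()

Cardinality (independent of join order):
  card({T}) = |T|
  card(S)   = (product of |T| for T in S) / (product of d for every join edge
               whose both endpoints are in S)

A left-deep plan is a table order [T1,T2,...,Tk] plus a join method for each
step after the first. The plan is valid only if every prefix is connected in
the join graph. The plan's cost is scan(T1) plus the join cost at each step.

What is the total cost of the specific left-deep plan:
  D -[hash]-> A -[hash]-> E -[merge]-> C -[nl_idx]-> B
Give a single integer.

103880

step 1: scan D: cost=40, card=40
step 2: join A via hash
    card(P join A) = 40*50/(10) = 200
    cost = 40 + 2*50*6 + 40 = 680
step 3: join E via hash
    card(P join E) = 200*500/(20) = 5000
    cost = 680 + 2*500*9 + 200 = 9880
step 4: join C via merge
    card(P join C) = 5000*300/(500) = 3000
    cost = 9880 + 5000*13 + 300*9 + 5000 + 300 = 82880
step 5: join B via nl_idx
    card(P join B) = 3000*40/(40) = 3000
    cost = 82880 + 3000*6 + 3000 = 103880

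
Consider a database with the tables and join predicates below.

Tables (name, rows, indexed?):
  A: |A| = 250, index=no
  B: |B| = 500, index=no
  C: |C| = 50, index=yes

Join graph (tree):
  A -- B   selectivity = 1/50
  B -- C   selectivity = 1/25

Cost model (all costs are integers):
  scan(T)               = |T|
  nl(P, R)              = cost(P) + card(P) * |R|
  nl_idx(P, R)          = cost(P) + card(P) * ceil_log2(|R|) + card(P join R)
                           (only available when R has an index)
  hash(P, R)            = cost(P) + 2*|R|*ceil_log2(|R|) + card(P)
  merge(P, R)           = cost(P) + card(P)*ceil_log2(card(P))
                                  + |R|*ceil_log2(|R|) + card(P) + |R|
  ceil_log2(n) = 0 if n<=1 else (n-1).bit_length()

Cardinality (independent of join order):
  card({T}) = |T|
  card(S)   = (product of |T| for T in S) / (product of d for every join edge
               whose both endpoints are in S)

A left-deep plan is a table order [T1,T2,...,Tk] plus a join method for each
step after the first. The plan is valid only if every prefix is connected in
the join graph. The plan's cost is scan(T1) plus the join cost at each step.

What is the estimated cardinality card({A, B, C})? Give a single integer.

5000

Tables in S: A(250), B(500), C(50)
Edges inside S: A-B(d=50), B-C(d=25)
numerator = 250 * 500 * 50 = 6250000
denominator = 50 * 25 = 1250
card(S) = 6250000 / 1250 = 5000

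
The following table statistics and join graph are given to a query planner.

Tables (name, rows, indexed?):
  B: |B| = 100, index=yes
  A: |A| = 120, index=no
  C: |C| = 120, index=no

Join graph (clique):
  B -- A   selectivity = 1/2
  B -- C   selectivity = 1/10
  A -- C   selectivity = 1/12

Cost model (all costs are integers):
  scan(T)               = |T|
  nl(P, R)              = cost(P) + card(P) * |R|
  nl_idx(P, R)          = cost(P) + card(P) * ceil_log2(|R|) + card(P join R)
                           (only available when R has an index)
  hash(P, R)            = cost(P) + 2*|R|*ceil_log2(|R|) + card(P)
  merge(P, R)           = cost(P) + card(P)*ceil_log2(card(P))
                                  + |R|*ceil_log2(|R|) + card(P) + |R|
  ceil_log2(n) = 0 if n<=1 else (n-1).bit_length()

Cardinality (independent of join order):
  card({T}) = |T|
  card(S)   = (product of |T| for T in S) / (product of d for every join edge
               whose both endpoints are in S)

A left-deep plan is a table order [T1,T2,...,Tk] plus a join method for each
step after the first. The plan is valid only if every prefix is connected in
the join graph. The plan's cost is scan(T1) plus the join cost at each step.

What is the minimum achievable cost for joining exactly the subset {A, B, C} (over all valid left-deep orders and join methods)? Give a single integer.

Selinger DP over subsets of {A,B,C}:
  {B}: scan cost=100, card=100
  {A}: scan cost=120, card=120
  {C}: scan cost=120, card=120
  {AB}: card=6000; try (B,hash)→1640, (A,merge)→1860, (B,merge)→1880, (A,hash)→1880, (B,nl_idx)→6960, (A,nl)→12100 …(+1); best=1640 via (B,hash)
  {BC}: card=1200; try (B,hash)→1640, (C,merge)→1860, (C,hash)→1880, (B,merge)→1880, (B,nl_idx)→2160, (C,nl)→12100 …(+1); best=1640 via (B,hash)
  {AC}: card=1200; try (C,hash)→1920, (A,hash)→1920, (C,merge)→2040, (A,merge)→2040, (C,nl)→14520, (A,nl)→14520; best=1920 via (C,hash)
  {ABC}: card=6000; try (B,hash)→4520, (A,hash)→4520, (C,hash)→9320, (B,nl_idx)→16320, (A,merge)→17000, (B,merge)→17120 …(+4); best=4520 via (B,hash)

4520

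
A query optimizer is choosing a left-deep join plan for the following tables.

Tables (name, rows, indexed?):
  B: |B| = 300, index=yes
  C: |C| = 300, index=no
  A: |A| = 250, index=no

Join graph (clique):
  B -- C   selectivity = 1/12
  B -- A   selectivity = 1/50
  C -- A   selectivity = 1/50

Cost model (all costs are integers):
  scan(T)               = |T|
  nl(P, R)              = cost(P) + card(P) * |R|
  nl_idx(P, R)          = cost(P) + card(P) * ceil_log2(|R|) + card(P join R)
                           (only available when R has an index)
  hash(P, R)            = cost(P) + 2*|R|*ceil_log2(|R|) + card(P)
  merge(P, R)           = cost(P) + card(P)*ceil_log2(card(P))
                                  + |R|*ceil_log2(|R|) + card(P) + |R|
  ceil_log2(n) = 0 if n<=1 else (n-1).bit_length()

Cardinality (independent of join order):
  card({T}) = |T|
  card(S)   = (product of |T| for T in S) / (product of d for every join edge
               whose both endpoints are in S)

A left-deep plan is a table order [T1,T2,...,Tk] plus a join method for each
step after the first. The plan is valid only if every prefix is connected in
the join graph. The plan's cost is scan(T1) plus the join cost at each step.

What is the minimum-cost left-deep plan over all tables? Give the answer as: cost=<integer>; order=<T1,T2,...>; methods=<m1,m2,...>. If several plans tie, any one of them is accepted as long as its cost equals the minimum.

cost=10900; order=A,B,C; methods=nl_idx,hash

Selinger DP (subsets sized 1..n):
  {B}: scan cost=300, card=300
  {C}: scan cost=300, card=300
  {A}: scan cost=250, card=250
  {BC}: card=7500; try (C,hash)→6000, (B,hash)→6000, (C,merge)→6300, (B,merge)→6300, (B,nl_idx)→10500, (C,nl)→90300 …(+1); best=6000 via (C,hash)
  {AB}: card=1500; try (B,nl_idx)→4000, (A,hash)→4600, (B,merge)→5500, (A,merge)→5550, (B,hash)→5900, (B,nl)→75250 …(+1); best=4000 via (B,nl_idx)
  {AC}: card=1500; try (A,hash)→4600, (C,merge)→5500, (A,merge)→5550, (C,hash)→5900, (C,nl)→75250, (A,nl)→75300; best=4600 via (A,hash)
  {ABC}: card=750; try (C,hash)→10900, (B,hash)→11500, (A,hash)→17500, (B,nl_idx)→18850, (C,merge)→25000, (B,merge)→25600 …(+4); best=10900 via (C,hash)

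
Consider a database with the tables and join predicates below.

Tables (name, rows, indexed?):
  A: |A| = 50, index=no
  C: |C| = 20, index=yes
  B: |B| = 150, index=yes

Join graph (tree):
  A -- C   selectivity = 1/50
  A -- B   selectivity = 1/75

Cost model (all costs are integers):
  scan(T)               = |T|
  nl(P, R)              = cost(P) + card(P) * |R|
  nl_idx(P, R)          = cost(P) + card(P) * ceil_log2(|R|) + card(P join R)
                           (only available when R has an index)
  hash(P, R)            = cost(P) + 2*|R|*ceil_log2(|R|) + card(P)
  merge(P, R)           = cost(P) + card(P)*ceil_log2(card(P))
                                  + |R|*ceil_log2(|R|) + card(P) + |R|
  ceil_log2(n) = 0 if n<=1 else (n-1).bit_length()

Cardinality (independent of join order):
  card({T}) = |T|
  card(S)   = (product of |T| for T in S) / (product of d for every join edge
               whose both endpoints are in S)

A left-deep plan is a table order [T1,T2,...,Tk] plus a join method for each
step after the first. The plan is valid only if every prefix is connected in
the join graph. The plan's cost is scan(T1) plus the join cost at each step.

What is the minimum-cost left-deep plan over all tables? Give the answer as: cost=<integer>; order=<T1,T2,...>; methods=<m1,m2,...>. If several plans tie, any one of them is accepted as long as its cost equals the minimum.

Selinger DP (subsets sized 1..n):
  {A}: scan cost=50, card=50
  {C}: scan cost=20, card=20
  {B}: scan cost=150, card=150
  {AC}: card=20; try (C,hash)→300, (C,nl_idx)→320, (A,merge)→490, (C,merge)→520, (A,hash)→640, (A,nl)→1020 …(+1); best=300 via (C,hash)
  {AB}: card=100; try (B,nl_idx)→550, (A,hash)→900, (B,merge)→1750, (A,merge)→1850, (B,hash)→2500, (B,nl)→7550 …(+1); best=550 via (B,nl_idx)
  {ABC}: card=40; try (B,nl_idx)→500, (C,hash)→850, (C,nl_idx)→1090, (C,merge)→1470, (B,merge)→1770, (C,nl)→2550 …(+2); best=500 via (B,nl_idx)

cost=500; order=A,C,B; methods=hash,nl_idx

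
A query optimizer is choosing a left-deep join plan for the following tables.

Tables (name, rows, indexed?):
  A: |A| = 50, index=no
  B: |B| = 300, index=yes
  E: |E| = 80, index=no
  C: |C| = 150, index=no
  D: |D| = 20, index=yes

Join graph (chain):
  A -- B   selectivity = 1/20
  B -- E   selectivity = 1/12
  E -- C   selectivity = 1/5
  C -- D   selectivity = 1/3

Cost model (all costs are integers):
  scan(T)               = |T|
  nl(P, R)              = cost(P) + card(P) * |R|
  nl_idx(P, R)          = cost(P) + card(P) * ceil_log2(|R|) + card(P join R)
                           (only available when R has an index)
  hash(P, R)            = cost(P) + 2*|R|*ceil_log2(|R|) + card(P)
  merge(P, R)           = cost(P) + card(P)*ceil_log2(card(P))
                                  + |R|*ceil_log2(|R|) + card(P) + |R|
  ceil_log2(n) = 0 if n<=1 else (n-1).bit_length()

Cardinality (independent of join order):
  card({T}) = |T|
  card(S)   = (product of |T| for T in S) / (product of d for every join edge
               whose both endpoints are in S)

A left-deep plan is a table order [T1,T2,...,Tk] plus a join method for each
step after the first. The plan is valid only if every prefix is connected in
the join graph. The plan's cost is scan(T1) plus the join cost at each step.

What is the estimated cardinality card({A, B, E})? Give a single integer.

5000

Tables in S: A(50), B(300), E(80)
Edges inside S: A-B(d=20), B-E(d=12)
numerator = 50 * 300 * 80 = 1200000
denominator = 20 * 12 = 240
card(S) = 1200000 / 240 = 5000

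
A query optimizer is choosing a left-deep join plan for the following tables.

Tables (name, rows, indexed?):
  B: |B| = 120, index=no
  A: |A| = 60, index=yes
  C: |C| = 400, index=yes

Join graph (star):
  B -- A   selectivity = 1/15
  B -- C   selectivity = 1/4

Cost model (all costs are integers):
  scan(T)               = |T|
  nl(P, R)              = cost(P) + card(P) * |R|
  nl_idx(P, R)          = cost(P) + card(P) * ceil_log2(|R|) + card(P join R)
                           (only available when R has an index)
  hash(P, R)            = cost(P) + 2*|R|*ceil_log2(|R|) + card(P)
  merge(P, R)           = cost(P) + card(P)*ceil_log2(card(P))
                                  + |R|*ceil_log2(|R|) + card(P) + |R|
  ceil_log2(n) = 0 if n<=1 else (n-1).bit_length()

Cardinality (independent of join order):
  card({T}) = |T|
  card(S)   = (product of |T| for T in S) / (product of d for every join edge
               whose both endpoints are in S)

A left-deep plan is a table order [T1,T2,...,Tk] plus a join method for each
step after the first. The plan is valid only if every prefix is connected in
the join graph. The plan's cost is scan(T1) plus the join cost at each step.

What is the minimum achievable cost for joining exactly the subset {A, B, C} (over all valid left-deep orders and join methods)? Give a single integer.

Selinger DP over subsets of {A,B,C}:
  {B}: scan cost=120, card=120
  {A}: scan cost=60, card=60
  {C}: scan cost=400, card=400
  {AB}: card=480; try (A,hash)→960, (A,nl_idx)→1320, (B,merge)→1440, (A,merge)→1500, (B,hash)→1800, (B,nl)→7260 …(+1); best=960 via (A,hash)
  {BC}: card=12000; try (B,hash)→2480, (C,merge)→5080, (B,merge)→5360, (C,hash)→7440, (C,nl_idx)→13200, (C,nl)→48120 …(+1); best=2480 via (B,hash)
  {ABC}: card=48000; try (C,hash)→8640, (C,merge)→9760, (A,hash)→15200, (C,nl_idx)→53280, (A,nl_idx)→122480, (A,merge)→182900 …(+2); best=8640 via (C,hash)

8640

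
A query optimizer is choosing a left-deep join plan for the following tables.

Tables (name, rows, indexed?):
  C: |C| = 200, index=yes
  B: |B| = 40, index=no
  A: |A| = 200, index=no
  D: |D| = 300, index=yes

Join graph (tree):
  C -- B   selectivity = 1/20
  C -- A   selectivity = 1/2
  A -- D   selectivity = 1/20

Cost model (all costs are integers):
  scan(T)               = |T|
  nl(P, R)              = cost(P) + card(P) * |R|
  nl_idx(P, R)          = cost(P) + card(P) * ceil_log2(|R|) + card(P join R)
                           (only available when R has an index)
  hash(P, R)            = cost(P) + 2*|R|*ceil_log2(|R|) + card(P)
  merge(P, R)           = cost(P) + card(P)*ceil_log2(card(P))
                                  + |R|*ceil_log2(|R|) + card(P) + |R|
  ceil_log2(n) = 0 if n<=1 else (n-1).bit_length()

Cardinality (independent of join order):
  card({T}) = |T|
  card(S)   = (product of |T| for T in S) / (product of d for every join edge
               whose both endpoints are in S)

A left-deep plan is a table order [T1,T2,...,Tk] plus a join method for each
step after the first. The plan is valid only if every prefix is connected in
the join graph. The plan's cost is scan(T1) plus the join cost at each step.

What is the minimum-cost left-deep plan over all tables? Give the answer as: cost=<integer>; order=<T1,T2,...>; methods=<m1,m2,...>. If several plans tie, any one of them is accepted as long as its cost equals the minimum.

Selinger DP (subsets sized 1..n):
  {C}: scan cost=200, card=200
  {B}: scan cost=40, card=40
  {A}: scan cost=200, card=200
  {D}: scan cost=300, card=300
  {BC}: card=400; try (C,nl_idx)→760, (B,hash)→880, (C,merge)→2120, (B,merge)→2280, (C,hash)→3280, (C,nl)→8040 …(+1); best=760 via (C,nl_idx)
  {AC}: card=20000; try (C,hash)→3600, (A,hash)→3600, (C,merge)→3800, (A,merge)→3800, (C,nl_idx)→21800, (C,nl)→40200 …(+1); best=3600 via (C,hash)
  {AD}: card=3000; try (A,hash)→3800, (D,merge)→5000, (D,nl_idx)→5000, (A,merge)→5100, (D,hash)→5800, (D,nl)→60200 …(+1); best=3800 via (A,hash)
  {ABC}: card=40000; try (A,hash)→4360, (A,merge)→6560, (B,hash)→24080, (A,nl)→80760, (B,merge)→323880, (B,nl)→803600; best=4360 via (A,hash)
  {ACD}: card=300000; try (C,hash)→10000, (D,hash)→29000, (C,merge)→44600, (D,merge)→326600, (C,nl_idx)→327800, (D,nl_idx)→483600 …(+2); best=10000 via (C,hash)
  {ABCD}: card=600000; try (D,hash)→49760, (B,hash)→310480, (D,merge)→687360, (D,nl_idx)→964360, (B,merge)→6010280, (D,nl)→12004360 …(+1); best=49760 via (D,hash)

cost=49760; order=B,C,A,D; methods=nl_idx,hash,hash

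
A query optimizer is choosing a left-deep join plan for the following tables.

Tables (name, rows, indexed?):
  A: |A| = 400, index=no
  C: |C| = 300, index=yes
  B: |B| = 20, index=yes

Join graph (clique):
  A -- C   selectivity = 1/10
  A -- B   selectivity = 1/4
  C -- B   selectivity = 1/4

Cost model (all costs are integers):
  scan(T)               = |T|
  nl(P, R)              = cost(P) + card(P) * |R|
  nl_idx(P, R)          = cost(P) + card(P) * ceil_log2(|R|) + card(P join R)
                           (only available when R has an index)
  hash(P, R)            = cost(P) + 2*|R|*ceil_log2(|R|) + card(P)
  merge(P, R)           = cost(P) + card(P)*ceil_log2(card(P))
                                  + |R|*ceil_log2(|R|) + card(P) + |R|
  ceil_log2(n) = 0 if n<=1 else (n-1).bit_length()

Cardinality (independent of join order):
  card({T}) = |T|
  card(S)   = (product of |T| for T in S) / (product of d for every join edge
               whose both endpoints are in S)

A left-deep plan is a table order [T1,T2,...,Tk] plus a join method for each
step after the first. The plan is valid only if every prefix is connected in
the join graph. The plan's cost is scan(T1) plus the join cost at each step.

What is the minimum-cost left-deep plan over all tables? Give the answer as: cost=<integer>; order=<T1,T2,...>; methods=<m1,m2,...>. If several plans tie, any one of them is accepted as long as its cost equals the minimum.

Selinger DP (subsets sized 1..n):
  {A}: scan cost=400, card=400
  {C}: scan cost=300, card=300
  {B}: scan cost=20, card=20
  {AC}: card=12000; try (C,hash)→6200, (A,merge)→7300, (C,merge)→7400, (A,hash)→7800, (C,nl_idx)→16000, (A,nl)→120300 …(+1); best=6200 via (C,hash)
  {AB}: card=2000; try (B,hash)→1000, (A,merge)→4140, (B,nl_idx)→4400, (B,merge)→4520, (A,hash)→7240, (A,nl)→8020 …(+1); best=1000 via (B,hash)
  {BC}: card=1500; try (B,hash)→800, (C,nl_idx)→1700, (C,merge)→3140, (B,nl_idx)→3300, (B,merge)→3420, (C,hash)→5440 …(+2); best=800 via (B,hash)
  {ABC}: card=15000; try (C,hash)→8400, (A,hash)→9500, (B,hash)→18400, (A,merge)→22800, (C,merge)→28000, (C,nl_idx)→34000 …(+5); best=8400 via (C,hash)

cost=8400; order=A,B,C; methods=hash,hash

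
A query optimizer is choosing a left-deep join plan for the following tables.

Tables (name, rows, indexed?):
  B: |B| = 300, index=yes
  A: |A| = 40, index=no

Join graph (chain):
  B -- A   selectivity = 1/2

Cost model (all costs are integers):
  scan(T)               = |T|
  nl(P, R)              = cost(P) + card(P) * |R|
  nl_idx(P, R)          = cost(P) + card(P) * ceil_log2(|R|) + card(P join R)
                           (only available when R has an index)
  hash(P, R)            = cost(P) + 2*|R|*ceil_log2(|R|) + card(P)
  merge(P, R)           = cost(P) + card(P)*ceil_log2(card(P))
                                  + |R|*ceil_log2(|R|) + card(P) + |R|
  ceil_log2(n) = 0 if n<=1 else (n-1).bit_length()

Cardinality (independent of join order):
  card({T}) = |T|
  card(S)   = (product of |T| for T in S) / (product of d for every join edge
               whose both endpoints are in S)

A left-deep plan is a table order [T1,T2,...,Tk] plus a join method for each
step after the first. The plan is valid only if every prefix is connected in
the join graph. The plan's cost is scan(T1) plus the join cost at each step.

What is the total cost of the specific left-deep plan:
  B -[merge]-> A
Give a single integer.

step 1: scan B: cost=300, card=300
step 2: join A via merge
    card(P join A) = 300*40/(2) = 6000
    cost = 300 + 300*9 + 40*6 + 300 + 40 = 3580

3580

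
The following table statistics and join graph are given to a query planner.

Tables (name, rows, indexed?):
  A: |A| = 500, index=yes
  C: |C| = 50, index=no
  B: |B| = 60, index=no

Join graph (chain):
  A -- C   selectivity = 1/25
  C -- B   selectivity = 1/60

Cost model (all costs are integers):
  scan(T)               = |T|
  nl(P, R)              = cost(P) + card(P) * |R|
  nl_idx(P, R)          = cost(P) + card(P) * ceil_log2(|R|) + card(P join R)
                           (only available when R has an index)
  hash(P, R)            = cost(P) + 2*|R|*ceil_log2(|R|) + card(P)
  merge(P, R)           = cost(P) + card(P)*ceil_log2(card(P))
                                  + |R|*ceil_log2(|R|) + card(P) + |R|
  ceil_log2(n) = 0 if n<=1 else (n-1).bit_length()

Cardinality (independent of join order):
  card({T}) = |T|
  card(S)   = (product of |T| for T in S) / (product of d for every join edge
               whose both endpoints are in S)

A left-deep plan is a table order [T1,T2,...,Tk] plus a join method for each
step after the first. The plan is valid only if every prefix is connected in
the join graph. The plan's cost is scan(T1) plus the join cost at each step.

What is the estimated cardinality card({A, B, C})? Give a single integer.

1000

Tables in S: A(500), B(60), C(50)
Edges inside S: A-C(d=25), C-B(d=60)
numerator = 500 * 60 * 50 = 1500000
denominator = 25 * 60 = 1500
card(S) = 1500000 / 1500 = 1000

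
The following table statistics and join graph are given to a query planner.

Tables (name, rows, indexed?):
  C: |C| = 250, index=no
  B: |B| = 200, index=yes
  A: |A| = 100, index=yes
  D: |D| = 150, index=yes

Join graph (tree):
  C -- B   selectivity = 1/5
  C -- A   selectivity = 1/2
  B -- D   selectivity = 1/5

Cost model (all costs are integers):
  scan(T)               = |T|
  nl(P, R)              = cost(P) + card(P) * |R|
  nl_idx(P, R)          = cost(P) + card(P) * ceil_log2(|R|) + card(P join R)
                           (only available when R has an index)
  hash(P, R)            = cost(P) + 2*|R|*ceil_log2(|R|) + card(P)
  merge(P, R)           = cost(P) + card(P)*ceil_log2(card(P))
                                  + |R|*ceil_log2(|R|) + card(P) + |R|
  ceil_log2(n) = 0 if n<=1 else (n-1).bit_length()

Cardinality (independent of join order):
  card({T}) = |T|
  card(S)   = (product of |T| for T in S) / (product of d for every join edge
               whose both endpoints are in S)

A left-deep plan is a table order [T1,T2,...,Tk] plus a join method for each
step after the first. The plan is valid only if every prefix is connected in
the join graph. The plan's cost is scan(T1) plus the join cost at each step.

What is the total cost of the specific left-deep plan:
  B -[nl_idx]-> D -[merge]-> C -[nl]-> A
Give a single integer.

step 1: scan B: cost=200, card=200
step 2: join D via nl_idx
    card(P join D) = 200*150/(5) = 6000
    cost = 200 + 200*8 + 6000 = 7800
step 3: join C via merge
    card(P join C) = 6000*250/(5) = 300000
    cost = 7800 + 6000*13 + 250*8 + 6000 + 250 = 94050
step 4: join A via nl
    card(P join A) = 300000*100/(2) = 15000000
    cost = 94050 + 300000*100 = 30094050

30094050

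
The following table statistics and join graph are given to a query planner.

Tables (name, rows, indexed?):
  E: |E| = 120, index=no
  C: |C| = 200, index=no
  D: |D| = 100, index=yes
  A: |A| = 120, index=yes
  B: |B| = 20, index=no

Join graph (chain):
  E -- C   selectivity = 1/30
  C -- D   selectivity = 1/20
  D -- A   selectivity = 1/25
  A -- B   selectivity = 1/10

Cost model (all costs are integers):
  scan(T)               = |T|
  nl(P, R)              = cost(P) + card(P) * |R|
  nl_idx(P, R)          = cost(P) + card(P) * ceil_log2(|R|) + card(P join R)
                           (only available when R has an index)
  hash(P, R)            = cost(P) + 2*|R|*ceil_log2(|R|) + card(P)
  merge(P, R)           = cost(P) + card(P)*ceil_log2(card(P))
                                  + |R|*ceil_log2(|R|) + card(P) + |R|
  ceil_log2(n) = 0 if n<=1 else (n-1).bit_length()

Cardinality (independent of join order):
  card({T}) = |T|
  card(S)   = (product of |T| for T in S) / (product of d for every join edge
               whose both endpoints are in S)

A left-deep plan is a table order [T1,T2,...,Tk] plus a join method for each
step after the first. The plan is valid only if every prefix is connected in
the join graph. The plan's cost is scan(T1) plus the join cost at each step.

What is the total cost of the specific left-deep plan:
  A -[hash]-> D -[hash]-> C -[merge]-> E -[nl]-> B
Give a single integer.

step 1: scan A: cost=120, card=120
step 2: join D via hash
    card(P join D) = 120*100/(25) = 480
    cost = 120 + 2*100*7 + 120 = 1640
step 3: join C via hash
    card(P join C) = 480*200/(20) = 4800
    cost = 1640 + 2*200*8 + 480 = 5320
step 4: join E via merge
    card(P join E) = 4800*120/(30) = 19200
    cost = 5320 + 4800*13 + 120*7 + 4800 + 120 = 73480
step 5: join B via nl
    card(P join B) = 19200*20/(10) = 38400
    cost = 73480 + 19200*20 = 457480

457480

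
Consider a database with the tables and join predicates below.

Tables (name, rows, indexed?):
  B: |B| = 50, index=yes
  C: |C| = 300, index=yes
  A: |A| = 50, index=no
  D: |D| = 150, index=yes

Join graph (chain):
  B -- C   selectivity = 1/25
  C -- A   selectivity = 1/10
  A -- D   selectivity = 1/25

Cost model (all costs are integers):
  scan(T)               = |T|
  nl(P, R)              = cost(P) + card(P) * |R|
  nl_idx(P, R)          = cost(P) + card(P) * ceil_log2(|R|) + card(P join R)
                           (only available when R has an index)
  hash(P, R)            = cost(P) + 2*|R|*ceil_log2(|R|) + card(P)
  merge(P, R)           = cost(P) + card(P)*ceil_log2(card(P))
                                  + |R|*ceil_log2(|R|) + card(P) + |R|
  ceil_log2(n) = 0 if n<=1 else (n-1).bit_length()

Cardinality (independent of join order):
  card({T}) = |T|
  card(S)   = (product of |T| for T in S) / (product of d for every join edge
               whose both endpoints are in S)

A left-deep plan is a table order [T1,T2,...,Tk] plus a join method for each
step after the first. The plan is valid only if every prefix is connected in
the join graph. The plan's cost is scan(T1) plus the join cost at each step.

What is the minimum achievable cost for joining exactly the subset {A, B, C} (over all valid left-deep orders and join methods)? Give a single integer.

Selinger DP over subsets of {A,B,C}:
  {B}: scan cost=50, card=50
  {C}: scan cost=300, card=300
  {A}: scan cost=50, card=50
  {BC}: card=600; try (C,nl_idx)→1100, (B,hash)→1200, (B,nl_idx)→2700, (C,merge)→3400, (B,merge)→3650, (C,hash)→5500 …(+2); best=1100 via (C,nl_idx)
  {AC}: card=1500; try (A,hash)→1200, (C,nl_idx)→2000, (C,merge)→3400, (A,merge)→3650, (C,hash)→5500, (C,nl)→15050 …(+1); best=1200 via (A,hash)
  {ABC}: card=3000; try (A,hash)→2300, (B,hash)→3300, (A,merge)→8050, (B,nl_idx)→13200, (B,merge)→19550, (A,nl)→31100 …(+1); best=2300 via (A,hash)

2300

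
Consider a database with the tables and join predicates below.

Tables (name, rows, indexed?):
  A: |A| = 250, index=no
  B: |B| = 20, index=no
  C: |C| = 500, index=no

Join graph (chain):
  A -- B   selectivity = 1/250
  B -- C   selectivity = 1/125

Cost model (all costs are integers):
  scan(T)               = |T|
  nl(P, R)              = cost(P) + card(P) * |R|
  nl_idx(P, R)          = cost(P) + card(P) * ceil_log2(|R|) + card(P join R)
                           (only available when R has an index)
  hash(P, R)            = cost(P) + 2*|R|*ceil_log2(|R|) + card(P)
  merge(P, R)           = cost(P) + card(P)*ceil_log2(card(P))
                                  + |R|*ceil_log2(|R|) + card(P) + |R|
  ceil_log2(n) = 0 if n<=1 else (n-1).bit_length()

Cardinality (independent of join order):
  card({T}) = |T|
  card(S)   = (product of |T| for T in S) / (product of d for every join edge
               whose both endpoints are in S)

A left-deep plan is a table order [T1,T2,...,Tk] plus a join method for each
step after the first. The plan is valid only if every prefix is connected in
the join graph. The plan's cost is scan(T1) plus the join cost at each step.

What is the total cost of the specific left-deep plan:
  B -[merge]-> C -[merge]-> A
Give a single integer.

step 1: scan B: cost=20, card=20
step 2: join C via merge
    card(P join C) = 20*500/(125) = 80
    cost = 20 + 20*5 + 500*9 + 20 + 500 = 5140
step 3: join A via merge
    card(P join A) = 80*250/(250) = 80
    cost = 5140 + 80*7 + 250*8 + 80 + 250 = 8030

8030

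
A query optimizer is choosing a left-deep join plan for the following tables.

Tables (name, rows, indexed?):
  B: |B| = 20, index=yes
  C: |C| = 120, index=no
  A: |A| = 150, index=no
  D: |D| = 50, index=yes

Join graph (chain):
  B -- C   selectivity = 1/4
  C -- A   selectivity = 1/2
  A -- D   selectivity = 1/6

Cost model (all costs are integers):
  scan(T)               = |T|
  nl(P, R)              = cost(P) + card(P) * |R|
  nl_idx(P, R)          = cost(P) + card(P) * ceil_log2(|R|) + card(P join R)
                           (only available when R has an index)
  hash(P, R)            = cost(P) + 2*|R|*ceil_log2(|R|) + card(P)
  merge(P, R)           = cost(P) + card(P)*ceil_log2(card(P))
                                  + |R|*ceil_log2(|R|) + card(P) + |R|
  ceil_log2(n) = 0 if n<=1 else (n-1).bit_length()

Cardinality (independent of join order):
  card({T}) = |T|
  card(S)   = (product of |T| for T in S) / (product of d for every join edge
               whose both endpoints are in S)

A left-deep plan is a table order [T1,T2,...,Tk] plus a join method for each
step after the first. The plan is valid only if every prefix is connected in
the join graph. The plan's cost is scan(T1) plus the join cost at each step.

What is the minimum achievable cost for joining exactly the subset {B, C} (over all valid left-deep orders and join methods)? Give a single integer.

Selinger DP over subsets of {B,C}:
  {B}: scan cost=20, card=20
  {C}: scan cost=120, card=120
  {BC}: card=600; try (B,hash)→440, (C,merge)→1100, (B,merge)→1200, (B,nl_idx)→1320, (C,hash)→1720, (C,nl)→2420 …(+1); best=440 via (B,hash)

440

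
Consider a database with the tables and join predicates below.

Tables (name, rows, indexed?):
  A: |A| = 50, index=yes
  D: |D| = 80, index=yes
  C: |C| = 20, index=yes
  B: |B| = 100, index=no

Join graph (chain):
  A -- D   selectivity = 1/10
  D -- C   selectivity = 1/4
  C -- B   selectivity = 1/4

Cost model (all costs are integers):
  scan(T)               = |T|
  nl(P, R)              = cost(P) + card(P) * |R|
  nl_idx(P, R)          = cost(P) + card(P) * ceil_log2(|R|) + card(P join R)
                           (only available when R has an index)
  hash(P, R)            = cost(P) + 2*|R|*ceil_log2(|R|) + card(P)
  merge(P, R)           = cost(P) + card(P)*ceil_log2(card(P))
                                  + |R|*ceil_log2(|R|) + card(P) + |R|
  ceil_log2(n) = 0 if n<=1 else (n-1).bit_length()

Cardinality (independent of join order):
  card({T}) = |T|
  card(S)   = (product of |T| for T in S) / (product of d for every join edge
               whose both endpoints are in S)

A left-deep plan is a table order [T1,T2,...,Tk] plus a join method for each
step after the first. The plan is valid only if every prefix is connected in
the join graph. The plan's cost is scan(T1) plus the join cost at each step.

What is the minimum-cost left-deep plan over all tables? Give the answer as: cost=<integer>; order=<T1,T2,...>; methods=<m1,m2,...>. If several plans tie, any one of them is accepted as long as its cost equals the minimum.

cost=4760; order=D,A,C,B; methods=hash,hash,hash

Selinger DP (subsets sized 1..n):
  {A}: scan cost=50, card=50
  {D}: scan cost=80, card=80
  {C}: scan cost=20, card=20
  {B}: scan cost=100, card=100
  {AD}: card=400; try (A,hash)→760, (D,nl_idx)→800, (A,nl_idx)→960, (D,merge)→1040, (A,merge)→1070, (D,hash)→1220 …(+2); best=760 via (A,hash)
  {CD}: card=400; try (C,hash)→360, (D,nl_idx)→560, (D,merge)→780, (C,merge)→840, (C,nl_idx)→880, (D,hash)→1160 …(+2); best=360 via (C,hash)
  {BC}: card=500; try (C,hash)→400, (B,merge)→940, (C,merge)→1020, (C,nl_idx)→1100, (B,hash)→1440, (B,nl)→2020 …(+1); best=400 via (C,hash)
  {ACD}: card=2000; try (C,hash)→1360, (A,hash)→1360, (A,merge)→4710, (C,nl_idx)→4760, (A,nl_idx)→4760, (C,merge)→4880 …(+2); best=1360 via (C,hash)
  {BCD}: card=10000; try (D,hash)→2020, (B,hash)→2160, (B,merge)→5160, (D,merge)→6040, (D,nl_idx)→13900, (B,nl)→40360 …(+1); best=2020 via (D,hash)
  {ABCD}: card=50000; try (B,hash)→4760, (A,hash)→12620, (B,merge)→26160, (A,nl_idx)→112020, (A,merge)→152370, (B,nl)→201360 …(+1); best=4760 via (B,hash)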